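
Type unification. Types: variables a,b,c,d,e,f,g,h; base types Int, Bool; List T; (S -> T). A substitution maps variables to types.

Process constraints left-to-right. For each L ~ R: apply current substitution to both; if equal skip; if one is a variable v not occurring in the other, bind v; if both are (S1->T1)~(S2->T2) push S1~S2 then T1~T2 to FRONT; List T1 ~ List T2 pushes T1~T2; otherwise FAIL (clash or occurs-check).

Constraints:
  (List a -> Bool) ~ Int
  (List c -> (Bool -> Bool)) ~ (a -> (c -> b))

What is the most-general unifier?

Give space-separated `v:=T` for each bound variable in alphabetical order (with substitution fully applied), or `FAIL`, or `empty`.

step 1: unify (List a -> Bool) ~ Int  [subst: {-} | 1 pending]
  clash: (List a -> Bool) vs Int

Answer: FAIL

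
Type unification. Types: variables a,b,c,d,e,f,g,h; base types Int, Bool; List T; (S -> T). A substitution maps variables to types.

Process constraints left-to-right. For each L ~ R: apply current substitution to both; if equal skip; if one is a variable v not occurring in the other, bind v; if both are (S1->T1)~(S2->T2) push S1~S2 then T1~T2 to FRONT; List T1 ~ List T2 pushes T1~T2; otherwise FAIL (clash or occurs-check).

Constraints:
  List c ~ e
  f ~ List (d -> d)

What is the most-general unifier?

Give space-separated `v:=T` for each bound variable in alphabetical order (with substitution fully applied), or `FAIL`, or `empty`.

step 1: unify List c ~ e  [subst: {-} | 1 pending]
  bind e := List c
step 2: unify f ~ List (d -> d)  [subst: {e:=List c} | 0 pending]
  bind f := List (d -> d)

Answer: e:=List c f:=List (d -> d)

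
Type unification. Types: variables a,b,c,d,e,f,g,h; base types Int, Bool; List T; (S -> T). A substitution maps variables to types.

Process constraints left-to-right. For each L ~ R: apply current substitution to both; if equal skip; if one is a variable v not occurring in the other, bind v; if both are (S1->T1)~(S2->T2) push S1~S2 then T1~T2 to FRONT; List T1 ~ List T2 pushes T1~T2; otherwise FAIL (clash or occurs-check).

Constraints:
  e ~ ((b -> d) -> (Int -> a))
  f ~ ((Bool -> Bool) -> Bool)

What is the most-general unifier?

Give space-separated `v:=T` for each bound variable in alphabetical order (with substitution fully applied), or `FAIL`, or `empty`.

step 1: unify e ~ ((b -> d) -> (Int -> a))  [subst: {-} | 1 pending]
  bind e := ((b -> d) -> (Int -> a))
step 2: unify f ~ ((Bool -> Bool) -> Bool)  [subst: {e:=((b -> d) -> (Int -> a))} | 0 pending]
  bind f := ((Bool -> Bool) -> Bool)

Answer: e:=((b -> d) -> (Int -> a)) f:=((Bool -> Bool) -> Bool)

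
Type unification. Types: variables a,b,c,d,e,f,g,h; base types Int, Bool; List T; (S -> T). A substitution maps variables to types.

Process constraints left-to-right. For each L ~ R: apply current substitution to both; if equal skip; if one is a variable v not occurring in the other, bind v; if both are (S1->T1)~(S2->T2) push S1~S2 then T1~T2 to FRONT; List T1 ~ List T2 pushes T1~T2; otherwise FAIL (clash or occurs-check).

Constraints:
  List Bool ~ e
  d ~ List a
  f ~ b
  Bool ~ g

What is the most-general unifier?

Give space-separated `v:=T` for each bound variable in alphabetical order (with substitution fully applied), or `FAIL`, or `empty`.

Answer: d:=List a e:=List Bool f:=b g:=Bool

Derivation:
step 1: unify List Bool ~ e  [subst: {-} | 3 pending]
  bind e := List Bool
step 2: unify d ~ List a  [subst: {e:=List Bool} | 2 pending]
  bind d := List a
step 3: unify f ~ b  [subst: {e:=List Bool, d:=List a} | 1 pending]
  bind f := b
step 4: unify Bool ~ g  [subst: {e:=List Bool, d:=List a, f:=b} | 0 pending]
  bind g := Bool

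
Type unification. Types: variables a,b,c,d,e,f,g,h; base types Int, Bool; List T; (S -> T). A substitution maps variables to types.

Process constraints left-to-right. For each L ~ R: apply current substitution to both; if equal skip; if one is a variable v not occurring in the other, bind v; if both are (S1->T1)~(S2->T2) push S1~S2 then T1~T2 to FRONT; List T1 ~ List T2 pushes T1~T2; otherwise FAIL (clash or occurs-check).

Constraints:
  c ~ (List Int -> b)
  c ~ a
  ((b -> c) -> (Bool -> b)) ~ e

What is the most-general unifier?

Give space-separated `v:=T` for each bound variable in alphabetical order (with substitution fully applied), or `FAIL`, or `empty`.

step 1: unify c ~ (List Int -> b)  [subst: {-} | 2 pending]
  bind c := (List Int -> b)
step 2: unify (List Int -> b) ~ a  [subst: {c:=(List Int -> b)} | 1 pending]
  bind a := (List Int -> b)
step 3: unify ((b -> (List Int -> b)) -> (Bool -> b)) ~ e  [subst: {c:=(List Int -> b), a:=(List Int -> b)} | 0 pending]
  bind e := ((b -> (List Int -> b)) -> (Bool -> b))

Answer: a:=(List Int -> b) c:=(List Int -> b) e:=((b -> (List Int -> b)) -> (Bool -> b))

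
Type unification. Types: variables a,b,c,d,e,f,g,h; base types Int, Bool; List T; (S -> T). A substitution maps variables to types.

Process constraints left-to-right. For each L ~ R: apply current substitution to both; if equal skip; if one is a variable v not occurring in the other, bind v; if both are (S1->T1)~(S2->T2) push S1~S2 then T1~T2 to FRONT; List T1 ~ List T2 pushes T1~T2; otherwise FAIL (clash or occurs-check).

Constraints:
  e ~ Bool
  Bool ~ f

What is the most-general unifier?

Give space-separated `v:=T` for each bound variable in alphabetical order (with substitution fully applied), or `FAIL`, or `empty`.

step 1: unify e ~ Bool  [subst: {-} | 1 pending]
  bind e := Bool
step 2: unify Bool ~ f  [subst: {e:=Bool} | 0 pending]
  bind f := Bool

Answer: e:=Bool f:=Bool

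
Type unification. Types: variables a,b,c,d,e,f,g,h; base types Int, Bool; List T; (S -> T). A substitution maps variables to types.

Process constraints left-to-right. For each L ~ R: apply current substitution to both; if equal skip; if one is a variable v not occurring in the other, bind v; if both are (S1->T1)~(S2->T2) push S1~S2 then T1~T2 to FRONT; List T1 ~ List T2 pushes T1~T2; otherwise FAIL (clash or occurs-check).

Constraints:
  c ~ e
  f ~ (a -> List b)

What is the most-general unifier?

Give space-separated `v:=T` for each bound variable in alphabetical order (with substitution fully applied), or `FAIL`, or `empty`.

Answer: c:=e f:=(a -> List b)

Derivation:
step 1: unify c ~ e  [subst: {-} | 1 pending]
  bind c := e
step 2: unify f ~ (a -> List b)  [subst: {c:=e} | 0 pending]
  bind f := (a -> List b)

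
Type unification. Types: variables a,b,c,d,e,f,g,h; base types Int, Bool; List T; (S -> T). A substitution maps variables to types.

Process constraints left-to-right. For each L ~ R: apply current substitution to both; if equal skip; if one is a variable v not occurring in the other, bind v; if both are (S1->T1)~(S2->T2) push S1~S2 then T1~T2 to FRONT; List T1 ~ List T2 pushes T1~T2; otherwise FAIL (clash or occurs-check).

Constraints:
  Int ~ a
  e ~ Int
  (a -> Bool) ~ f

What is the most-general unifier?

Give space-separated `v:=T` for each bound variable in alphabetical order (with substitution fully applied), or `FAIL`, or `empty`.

step 1: unify Int ~ a  [subst: {-} | 2 pending]
  bind a := Int
step 2: unify e ~ Int  [subst: {a:=Int} | 1 pending]
  bind e := Int
step 3: unify (Int -> Bool) ~ f  [subst: {a:=Int, e:=Int} | 0 pending]
  bind f := (Int -> Bool)

Answer: a:=Int e:=Int f:=(Int -> Bool)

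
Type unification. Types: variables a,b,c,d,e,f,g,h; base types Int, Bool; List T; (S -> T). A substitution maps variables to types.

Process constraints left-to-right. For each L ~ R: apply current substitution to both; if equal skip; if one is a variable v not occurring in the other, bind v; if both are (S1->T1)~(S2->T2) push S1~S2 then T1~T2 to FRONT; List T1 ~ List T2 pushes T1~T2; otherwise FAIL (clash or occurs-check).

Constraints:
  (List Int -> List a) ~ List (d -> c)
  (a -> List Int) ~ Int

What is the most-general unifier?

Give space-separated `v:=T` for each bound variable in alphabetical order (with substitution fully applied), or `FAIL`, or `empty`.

step 1: unify (List Int -> List a) ~ List (d -> c)  [subst: {-} | 1 pending]
  clash: (List Int -> List a) vs List (d -> c)

Answer: FAIL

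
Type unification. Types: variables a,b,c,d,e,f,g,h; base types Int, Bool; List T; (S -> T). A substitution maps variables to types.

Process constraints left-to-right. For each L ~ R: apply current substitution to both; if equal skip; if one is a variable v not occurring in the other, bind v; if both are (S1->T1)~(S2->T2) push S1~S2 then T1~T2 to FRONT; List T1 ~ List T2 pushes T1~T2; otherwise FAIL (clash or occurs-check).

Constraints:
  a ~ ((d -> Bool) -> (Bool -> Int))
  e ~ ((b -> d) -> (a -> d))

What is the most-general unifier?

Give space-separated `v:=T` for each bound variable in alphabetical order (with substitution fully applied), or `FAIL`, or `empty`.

step 1: unify a ~ ((d -> Bool) -> (Bool -> Int))  [subst: {-} | 1 pending]
  bind a := ((d -> Bool) -> (Bool -> Int))
step 2: unify e ~ ((b -> d) -> (((d -> Bool) -> (Bool -> Int)) -> d))  [subst: {a:=((d -> Bool) -> (Bool -> Int))} | 0 pending]
  bind e := ((b -> d) -> (((d -> Bool) -> (Bool -> Int)) -> d))

Answer: a:=((d -> Bool) -> (Bool -> Int)) e:=((b -> d) -> (((d -> Bool) -> (Bool -> Int)) -> d))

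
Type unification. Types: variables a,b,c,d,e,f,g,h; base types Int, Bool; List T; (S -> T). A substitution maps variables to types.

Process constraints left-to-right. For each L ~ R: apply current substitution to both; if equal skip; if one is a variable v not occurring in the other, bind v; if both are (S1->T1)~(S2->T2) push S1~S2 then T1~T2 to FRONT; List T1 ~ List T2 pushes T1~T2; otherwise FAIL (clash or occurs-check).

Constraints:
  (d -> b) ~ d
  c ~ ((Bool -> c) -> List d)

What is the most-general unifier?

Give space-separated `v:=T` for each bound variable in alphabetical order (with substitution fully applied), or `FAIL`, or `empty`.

Answer: FAIL

Derivation:
step 1: unify (d -> b) ~ d  [subst: {-} | 1 pending]
  occurs-check fail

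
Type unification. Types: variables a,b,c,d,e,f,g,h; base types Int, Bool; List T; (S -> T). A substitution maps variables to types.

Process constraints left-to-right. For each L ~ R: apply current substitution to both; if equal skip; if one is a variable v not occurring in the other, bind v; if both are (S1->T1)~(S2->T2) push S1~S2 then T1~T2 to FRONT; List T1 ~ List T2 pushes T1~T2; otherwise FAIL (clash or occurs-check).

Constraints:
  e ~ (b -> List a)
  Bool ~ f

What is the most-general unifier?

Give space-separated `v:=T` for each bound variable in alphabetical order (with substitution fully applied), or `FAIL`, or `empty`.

step 1: unify e ~ (b -> List a)  [subst: {-} | 1 pending]
  bind e := (b -> List a)
step 2: unify Bool ~ f  [subst: {e:=(b -> List a)} | 0 pending]
  bind f := Bool

Answer: e:=(b -> List a) f:=Bool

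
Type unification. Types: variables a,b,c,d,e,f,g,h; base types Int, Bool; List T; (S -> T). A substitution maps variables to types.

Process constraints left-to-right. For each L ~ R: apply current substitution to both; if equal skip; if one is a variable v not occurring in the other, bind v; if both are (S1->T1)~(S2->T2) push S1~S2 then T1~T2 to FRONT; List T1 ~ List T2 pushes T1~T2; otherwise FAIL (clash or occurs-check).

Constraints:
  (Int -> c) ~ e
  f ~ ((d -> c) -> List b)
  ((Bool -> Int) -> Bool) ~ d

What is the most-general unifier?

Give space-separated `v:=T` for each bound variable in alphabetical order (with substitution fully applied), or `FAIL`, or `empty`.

step 1: unify (Int -> c) ~ e  [subst: {-} | 2 pending]
  bind e := (Int -> c)
step 2: unify f ~ ((d -> c) -> List b)  [subst: {e:=(Int -> c)} | 1 pending]
  bind f := ((d -> c) -> List b)
step 3: unify ((Bool -> Int) -> Bool) ~ d  [subst: {e:=(Int -> c), f:=((d -> c) -> List b)} | 0 pending]
  bind d := ((Bool -> Int) -> Bool)

Answer: d:=((Bool -> Int) -> Bool) e:=(Int -> c) f:=((((Bool -> Int) -> Bool) -> c) -> List b)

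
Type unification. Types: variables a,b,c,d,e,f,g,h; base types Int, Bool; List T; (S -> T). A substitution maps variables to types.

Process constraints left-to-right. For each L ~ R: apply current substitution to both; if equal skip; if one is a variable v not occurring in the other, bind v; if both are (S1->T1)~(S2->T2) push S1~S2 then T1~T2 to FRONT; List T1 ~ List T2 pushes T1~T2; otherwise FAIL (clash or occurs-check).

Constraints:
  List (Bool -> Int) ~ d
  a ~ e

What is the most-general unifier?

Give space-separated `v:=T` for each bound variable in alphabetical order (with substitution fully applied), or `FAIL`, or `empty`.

step 1: unify List (Bool -> Int) ~ d  [subst: {-} | 1 pending]
  bind d := List (Bool -> Int)
step 2: unify a ~ e  [subst: {d:=List (Bool -> Int)} | 0 pending]
  bind a := e

Answer: a:=e d:=List (Bool -> Int)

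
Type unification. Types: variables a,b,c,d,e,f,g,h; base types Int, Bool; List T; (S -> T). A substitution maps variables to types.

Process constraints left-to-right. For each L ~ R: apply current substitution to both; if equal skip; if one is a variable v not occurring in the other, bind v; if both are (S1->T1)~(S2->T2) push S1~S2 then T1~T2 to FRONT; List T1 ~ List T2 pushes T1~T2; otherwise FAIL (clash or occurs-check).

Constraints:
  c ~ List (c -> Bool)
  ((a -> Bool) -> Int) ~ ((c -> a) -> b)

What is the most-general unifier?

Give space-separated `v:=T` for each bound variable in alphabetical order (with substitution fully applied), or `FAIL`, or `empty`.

Answer: FAIL

Derivation:
step 1: unify c ~ List (c -> Bool)  [subst: {-} | 1 pending]
  occurs-check fail: c in List (c -> Bool)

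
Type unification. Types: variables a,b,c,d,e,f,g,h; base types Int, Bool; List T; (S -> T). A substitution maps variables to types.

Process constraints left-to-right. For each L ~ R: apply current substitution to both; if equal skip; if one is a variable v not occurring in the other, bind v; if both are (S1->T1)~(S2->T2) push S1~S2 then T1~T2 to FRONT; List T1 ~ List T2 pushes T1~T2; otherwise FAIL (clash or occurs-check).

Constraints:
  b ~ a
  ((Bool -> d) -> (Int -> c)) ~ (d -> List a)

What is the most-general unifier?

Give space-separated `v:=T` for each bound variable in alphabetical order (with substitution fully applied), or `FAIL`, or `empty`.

step 1: unify b ~ a  [subst: {-} | 1 pending]
  bind b := a
step 2: unify ((Bool -> d) -> (Int -> c)) ~ (d -> List a)  [subst: {b:=a} | 0 pending]
  -> decompose arrow: push (Bool -> d)~d, (Int -> c)~List a
step 3: unify (Bool -> d) ~ d  [subst: {b:=a} | 1 pending]
  occurs-check fail

Answer: FAIL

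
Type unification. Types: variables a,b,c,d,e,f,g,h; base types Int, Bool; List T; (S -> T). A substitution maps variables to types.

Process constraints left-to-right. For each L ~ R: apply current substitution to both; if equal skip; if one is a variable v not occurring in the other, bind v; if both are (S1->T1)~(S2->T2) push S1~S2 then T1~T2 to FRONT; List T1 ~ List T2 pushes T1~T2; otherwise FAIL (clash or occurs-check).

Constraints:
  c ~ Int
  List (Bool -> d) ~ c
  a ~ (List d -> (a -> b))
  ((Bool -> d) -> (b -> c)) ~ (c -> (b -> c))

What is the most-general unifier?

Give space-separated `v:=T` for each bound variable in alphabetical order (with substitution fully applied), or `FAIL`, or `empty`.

Answer: FAIL

Derivation:
step 1: unify c ~ Int  [subst: {-} | 3 pending]
  bind c := Int
step 2: unify List (Bool -> d) ~ Int  [subst: {c:=Int} | 2 pending]
  clash: List (Bool -> d) vs Int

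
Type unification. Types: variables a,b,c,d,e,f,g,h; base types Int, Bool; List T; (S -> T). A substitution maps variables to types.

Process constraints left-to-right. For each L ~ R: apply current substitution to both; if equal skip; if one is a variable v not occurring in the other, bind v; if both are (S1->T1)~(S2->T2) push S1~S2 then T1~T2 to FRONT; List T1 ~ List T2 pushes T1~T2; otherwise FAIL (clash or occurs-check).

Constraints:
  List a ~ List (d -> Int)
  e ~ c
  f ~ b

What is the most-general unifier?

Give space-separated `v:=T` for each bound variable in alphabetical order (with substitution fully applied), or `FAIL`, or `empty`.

step 1: unify List a ~ List (d -> Int)  [subst: {-} | 2 pending]
  -> decompose List: push a~(d -> Int)
step 2: unify a ~ (d -> Int)  [subst: {-} | 2 pending]
  bind a := (d -> Int)
step 3: unify e ~ c  [subst: {a:=(d -> Int)} | 1 pending]
  bind e := c
step 4: unify f ~ b  [subst: {a:=(d -> Int), e:=c} | 0 pending]
  bind f := b

Answer: a:=(d -> Int) e:=c f:=b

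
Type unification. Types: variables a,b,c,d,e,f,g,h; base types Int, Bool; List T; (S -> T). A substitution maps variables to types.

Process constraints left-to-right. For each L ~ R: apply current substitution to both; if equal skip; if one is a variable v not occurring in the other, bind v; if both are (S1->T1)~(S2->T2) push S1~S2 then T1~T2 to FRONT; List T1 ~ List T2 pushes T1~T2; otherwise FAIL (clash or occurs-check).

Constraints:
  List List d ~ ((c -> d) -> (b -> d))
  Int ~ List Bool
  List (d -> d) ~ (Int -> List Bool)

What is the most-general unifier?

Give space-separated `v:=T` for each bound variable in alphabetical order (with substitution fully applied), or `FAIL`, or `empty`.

step 1: unify List List d ~ ((c -> d) -> (b -> d))  [subst: {-} | 2 pending]
  clash: List List d vs ((c -> d) -> (b -> d))

Answer: FAIL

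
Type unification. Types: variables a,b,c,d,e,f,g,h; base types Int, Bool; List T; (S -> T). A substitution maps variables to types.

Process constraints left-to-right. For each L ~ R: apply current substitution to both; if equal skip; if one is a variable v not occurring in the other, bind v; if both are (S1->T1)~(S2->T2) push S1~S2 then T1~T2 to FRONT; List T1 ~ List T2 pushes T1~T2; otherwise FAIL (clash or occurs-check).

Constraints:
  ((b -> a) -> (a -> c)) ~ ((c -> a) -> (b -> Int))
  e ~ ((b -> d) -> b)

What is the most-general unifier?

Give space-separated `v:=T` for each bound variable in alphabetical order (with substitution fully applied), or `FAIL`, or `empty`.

Answer: a:=Int b:=Int c:=Int e:=((Int -> d) -> Int)

Derivation:
step 1: unify ((b -> a) -> (a -> c)) ~ ((c -> a) -> (b -> Int))  [subst: {-} | 1 pending]
  -> decompose arrow: push (b -> a)~(c -> a), (a -> c)~(b -> Int)
step 2: unify (b -> a) ~ (c -> a)  [subst: {-} | 2 pending]
  -> decompose arrow: push b~c, a~a
step 3: unify b ~ c  [subst: {-} | 3 pending]
  bind b := c
step 4: unify a ~ a  [subst: {b:=c} | 2 pending]
  -> identical, skip
step 5: unify (a -> c) ~ (c -> Int)  [subst: {b:=c} | 1 pending]
  -> decompose arrow: push a~c, c~Int
step 6: unify a ~ c  [subst: {b:=c} | 2 pending]
  bind a := c
step 7: unify c ~ Int  [subst: {b:=c, a:=c} | 1 pending]
  bind c := Int
step 8: unify e ~ ((Int -> d) -> Int)  [subst: {b:=c, a:=c, c:=Int} | 0 pending]
  bind e := ((Int -> d) -> Int)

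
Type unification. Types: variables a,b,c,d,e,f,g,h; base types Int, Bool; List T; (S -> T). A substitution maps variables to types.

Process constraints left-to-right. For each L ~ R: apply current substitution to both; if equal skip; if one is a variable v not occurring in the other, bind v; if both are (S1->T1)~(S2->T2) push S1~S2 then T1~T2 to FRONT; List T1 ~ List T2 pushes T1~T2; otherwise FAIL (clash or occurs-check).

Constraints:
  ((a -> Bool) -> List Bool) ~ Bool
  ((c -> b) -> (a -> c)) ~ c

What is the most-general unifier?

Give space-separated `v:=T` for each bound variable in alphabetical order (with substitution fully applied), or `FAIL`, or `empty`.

Answer: FAIL

Derivation:
step 1: unify ((a -> Bool) -> List Bool) ~ Bool  [subst: {-} | 1 pending]
  clash: ((a -> Bool) -> List Bool) vs Bool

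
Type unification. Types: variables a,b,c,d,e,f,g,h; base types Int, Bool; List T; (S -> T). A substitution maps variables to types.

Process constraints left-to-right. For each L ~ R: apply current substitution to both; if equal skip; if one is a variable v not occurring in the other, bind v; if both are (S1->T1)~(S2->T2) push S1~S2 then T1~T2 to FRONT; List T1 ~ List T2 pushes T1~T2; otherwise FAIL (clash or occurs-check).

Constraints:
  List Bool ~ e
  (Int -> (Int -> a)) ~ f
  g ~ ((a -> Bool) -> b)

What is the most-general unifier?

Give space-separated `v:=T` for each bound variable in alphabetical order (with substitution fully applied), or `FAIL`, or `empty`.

step 1: unify List Bool ~ e  [subst: {-} | 2 pending]
  bind e := List Bool
step 2: unify (Int -> (Int -> a)) ~ f  [subst: {e:=List Bool} | 1 pending]
  bind f := (Int -> (Int -> a))
step 3: unify g ~ ((a -> Bool) -> b)  [subst: {e:=List Bool, f:=(Int -> (Int -> a))} | 0 pending]
  bind g := ((a -> Bool) -> b)

Answer: e:=List Bool f:=(Int -> (Int -> a)) g:=((a -> Bool) -> b)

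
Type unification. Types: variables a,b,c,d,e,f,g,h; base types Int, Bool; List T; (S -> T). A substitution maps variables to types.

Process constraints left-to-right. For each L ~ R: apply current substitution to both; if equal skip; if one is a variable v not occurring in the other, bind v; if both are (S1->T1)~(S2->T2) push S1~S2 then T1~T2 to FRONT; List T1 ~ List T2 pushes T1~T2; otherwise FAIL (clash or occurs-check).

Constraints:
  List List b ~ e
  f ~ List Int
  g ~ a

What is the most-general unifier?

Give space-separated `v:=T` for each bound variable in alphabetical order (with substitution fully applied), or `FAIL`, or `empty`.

Answer: e:=List List b f:=List Int g:=a

Derivation:
step 1: unify List List b ~ e  [subst: {-} | 2 pending]
  bind e := List List b
step 2: unify f ~ List Int  [subst: {e:=List List b} | 1 pending]
  bind f := List Int
step 3: unify g ~ a  [subst: {e:=List List b, f:=List Int} | 0 pending]
  bind g := a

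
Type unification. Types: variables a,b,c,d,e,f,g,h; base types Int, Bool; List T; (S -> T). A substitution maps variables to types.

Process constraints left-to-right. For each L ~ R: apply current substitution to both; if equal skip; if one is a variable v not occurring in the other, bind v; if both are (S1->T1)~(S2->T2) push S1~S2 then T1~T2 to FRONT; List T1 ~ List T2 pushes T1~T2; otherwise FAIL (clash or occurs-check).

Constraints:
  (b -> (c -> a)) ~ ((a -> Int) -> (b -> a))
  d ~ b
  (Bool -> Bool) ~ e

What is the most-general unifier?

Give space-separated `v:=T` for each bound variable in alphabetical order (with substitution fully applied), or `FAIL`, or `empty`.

step 1: unify (b -> (c -> a)) ~ ((a -> Int) -> (b -> a))  [subst: {-} | 2 pending]
  -> decompose arrow: push b~(a -> Int), (c -> a)~(b -> a)
step 2: unify b ~ (a -> Int)  [subst: {-} | 3 pending]
  bind b := (a -> Int)
step 3: unify (c -> a) ~ ((a -> Int) -> a)  [subst: {b:=(a -> Int)} | 2 pending]
  -> decompose arrow: push c~(a -> Int), a~a
step 4: unify c ~ (a -> Int)  [subst: {b:=(a -> Int)} | 3 pending]
  bind c := (a -> Int)
step 5: unify a ~ a  [subst: {b:=(a -> Int), c:=(a -> Int)} | 2 pending]
  -> identical, skip
step 6: unify d ~ (a -> Int)  [subst: {b:=(a -> Int), c:=(a -> Int)} | 1 pending]
  bind d := (a -> Int)
step 7: unify (Bool -> Bool) ~ e  [subst: {b:=(a -> Int), c:=(a -> Int), d:=(a -> Int)} | 0 pending]
  bind e := (Bool -> Bool)

Answer: b:=(a -> Int) c:=(a -> Int) d:=(a -> Int) e:=(Bool -> Bool)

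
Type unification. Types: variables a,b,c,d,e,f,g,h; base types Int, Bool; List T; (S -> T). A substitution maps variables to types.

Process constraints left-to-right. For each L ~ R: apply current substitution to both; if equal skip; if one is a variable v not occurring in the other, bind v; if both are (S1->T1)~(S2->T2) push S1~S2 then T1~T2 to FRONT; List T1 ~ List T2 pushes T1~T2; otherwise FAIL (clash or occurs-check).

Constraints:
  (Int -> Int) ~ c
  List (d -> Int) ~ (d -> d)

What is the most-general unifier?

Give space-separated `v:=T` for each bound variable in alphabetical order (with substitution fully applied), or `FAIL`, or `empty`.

step 1: unify (Int -> Int) ~ c  [subst: {-} | 1 pending]
  bind c := (Int -> Int)
step 2: unify List (d -> Int) ~ (d -> d)  [subst: {c:=(Int -> Int)} | 0 pending]
  clash: List (d -> Int) vs (d -> d)

Answer: FAIL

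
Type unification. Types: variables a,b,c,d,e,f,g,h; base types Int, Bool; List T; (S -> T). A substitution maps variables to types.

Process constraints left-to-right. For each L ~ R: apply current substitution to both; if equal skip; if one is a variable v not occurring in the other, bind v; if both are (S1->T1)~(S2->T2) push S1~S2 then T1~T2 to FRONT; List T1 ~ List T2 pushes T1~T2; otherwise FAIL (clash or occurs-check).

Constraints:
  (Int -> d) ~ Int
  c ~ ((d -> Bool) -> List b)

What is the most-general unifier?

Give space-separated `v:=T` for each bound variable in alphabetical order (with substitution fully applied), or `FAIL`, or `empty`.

step 1: unify (Int -> d) ~ Int  [subst: {-} | 1 pending]
  clash: (Int -> d) vs Int

Answer: FAIL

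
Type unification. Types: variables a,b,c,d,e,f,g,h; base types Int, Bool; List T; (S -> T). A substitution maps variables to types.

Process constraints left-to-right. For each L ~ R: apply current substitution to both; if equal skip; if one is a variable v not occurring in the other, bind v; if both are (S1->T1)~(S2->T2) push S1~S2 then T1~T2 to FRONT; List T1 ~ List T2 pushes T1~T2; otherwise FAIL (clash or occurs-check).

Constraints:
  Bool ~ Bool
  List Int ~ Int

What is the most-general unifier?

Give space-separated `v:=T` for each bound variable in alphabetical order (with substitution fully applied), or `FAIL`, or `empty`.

step 1: unify Bool ~ Bool  [subst: {-} | 1 pending]
  -> identical, skip
step 2: unify List Int ~ Int  [subst: {-} | 0 pending]
  clash: List Int vs Int

Answer: FAIL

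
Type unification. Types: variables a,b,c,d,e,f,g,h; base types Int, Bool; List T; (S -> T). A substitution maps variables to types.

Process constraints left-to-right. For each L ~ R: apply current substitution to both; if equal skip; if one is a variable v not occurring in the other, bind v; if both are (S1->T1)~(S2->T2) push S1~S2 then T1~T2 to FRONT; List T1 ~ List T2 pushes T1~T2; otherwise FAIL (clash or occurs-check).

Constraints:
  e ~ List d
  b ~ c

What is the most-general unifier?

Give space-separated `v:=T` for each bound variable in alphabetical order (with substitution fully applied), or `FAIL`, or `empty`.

step 1: unify e ~ List d  [subst: {-} | 1 pending]
  bind e := List d
step 2: unify b ~ c  [subst: {e:=List d} | 0 pending]
  bind b := c

Answer: b:=c e:=List d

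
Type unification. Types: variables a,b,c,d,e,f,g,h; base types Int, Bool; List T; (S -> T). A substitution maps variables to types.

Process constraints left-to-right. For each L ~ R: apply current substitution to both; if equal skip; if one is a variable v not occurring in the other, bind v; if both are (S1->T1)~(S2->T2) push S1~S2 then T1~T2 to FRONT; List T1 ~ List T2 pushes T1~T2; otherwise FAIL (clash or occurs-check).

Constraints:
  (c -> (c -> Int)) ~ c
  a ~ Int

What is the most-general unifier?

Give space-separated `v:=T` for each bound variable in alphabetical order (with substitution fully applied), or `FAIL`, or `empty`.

Answer: FAIL

Derivation:
step 1: unify (c -> (c -> Int)) ~ c  [subst: {-} | 1 pending]
  occurs-check fail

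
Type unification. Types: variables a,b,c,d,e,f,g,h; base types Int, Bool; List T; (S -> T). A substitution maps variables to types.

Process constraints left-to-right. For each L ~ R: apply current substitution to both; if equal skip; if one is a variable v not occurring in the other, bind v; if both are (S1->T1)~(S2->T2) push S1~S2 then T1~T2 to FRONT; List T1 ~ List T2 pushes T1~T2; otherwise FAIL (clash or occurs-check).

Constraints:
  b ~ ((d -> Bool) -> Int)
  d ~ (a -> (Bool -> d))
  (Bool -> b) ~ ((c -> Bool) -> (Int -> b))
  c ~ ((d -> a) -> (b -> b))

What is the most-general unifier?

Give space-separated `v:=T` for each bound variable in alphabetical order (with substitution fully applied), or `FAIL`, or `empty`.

Answer: FAIL

Derivation:
step 1: unify b ~ ((d -> Bool) -> Int)  [subst: {-} | 3 pending]
  bind b := ((d -> Bool) -> Int)
step 2: unify d ~ (a -> (Bool -> d))  [subst: {b:=((d -> Bool) -> Int)} | 2 pending]
  occurs-check fail: d in (a -> (Bool -> d))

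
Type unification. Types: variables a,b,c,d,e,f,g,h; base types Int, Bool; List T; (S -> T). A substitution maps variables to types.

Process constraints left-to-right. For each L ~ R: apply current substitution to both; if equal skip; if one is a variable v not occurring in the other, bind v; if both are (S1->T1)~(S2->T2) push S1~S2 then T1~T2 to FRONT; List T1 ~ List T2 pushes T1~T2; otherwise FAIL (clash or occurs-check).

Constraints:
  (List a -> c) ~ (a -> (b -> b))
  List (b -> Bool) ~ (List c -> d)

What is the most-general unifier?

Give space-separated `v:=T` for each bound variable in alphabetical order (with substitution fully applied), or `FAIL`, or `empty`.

step 1: unify (List a -> c) ~ (a -> (b -> b))  [subst: {-} | 1 pending]
  -> decompose arrow: push List a~a, c~(b -> b)
step 2: unify List a ~ a  [subst: {-} | 2 pending]
  occurs-check fail

Answer: FAIL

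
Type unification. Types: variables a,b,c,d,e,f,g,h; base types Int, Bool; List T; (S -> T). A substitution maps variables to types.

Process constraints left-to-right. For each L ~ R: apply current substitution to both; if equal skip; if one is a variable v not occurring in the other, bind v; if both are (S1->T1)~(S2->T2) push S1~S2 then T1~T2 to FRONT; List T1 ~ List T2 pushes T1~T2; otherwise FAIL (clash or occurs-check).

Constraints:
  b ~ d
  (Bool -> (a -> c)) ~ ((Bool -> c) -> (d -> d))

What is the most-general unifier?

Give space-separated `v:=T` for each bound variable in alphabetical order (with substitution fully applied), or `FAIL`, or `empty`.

Answer: FAIL

Derivation:
step 1: unify b ~ d  [subst: {-} | 1 pending]
  bind b := d
step 2: unify (Bool -> (a -> c)) ~ ((Bool -> c) -> (d -> d))  [subst: {b:=d} | 0 pending]
  -> decompose arrow: push Bool~(Bool -> c), (a -> c)~(d -> d)
step 3: unify Bool ~ (Bool -> c)  [subst: {b:=d} | 1 pending]
  clash: Bool vs (Bool -> c)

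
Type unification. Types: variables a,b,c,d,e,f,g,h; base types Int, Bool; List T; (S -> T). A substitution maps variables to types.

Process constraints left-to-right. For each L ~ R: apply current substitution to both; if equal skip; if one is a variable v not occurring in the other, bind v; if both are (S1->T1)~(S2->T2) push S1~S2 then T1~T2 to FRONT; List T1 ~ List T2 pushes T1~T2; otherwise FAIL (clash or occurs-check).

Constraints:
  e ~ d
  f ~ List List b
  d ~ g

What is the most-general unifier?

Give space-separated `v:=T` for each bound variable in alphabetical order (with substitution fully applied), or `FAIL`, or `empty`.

step 1: unify e ~ d  [subst: {-} | 2 pending]
  bind e := d
step 2: unify f ~ List List b  [subst: {e:=d} | 1 pending]
  bind f := List List b
step 3: unify d ~ g  [subst: {e:=d, f:=List List b} | 0 pending]
  bind d := g

Answer: d:=g e:=g f:=List List b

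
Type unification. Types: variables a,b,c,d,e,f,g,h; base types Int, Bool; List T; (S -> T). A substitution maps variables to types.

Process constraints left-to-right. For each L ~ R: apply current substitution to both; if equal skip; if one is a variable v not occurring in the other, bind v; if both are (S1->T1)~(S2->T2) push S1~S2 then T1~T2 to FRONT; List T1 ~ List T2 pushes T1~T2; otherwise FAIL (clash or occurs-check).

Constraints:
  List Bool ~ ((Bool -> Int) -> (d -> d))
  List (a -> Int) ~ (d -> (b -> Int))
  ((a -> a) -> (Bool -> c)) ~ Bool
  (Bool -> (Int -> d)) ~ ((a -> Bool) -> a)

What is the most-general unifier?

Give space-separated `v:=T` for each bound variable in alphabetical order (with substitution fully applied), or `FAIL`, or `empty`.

step 1: unify List Bool ~ ((Bool -> Int) -> (d -> d))  [subst: {-} | 3 pending]
  clash: List Bool vs ((Bool -> Int) -> (d -> d))

Answer: FAIL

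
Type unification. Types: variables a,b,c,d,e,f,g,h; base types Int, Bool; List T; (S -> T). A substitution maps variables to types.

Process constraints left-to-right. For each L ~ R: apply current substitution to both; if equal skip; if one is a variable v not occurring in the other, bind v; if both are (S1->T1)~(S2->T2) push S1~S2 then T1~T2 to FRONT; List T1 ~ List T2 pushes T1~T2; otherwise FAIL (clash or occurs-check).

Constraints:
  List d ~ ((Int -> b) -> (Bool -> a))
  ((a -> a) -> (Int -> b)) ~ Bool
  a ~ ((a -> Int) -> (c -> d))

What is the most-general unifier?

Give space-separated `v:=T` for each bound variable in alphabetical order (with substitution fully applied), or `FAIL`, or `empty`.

Answer: FAIL

Derivation:
step 1: unify List d ~ ((Int -> b) -> (Bool -> a))  [subst: {-} | 2 pending]
  clash: List d vs ((Int -> b) -> (Bool -> a))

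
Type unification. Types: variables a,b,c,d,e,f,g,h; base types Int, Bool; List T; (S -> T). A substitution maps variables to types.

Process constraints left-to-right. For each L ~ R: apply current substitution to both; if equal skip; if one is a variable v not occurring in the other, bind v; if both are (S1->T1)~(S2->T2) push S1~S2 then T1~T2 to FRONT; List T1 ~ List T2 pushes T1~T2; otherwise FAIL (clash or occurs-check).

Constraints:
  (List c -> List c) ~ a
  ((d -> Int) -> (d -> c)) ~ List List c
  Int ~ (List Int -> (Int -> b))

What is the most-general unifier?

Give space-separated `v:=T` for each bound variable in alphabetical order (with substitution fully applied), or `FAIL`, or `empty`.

step 1: unify (List c -> List c) ~ a  [subst: {-} | 2 pending]
  bind a := (List c -> List c)
step 2: unify ((d -> Int) -> (d -> c)) ~ List List c  [subst: {a:=(List c -> List c)} | 1 pending]
  clash: ((d -> Int) -> (d -> c)) vs List List c

Answer: FAIL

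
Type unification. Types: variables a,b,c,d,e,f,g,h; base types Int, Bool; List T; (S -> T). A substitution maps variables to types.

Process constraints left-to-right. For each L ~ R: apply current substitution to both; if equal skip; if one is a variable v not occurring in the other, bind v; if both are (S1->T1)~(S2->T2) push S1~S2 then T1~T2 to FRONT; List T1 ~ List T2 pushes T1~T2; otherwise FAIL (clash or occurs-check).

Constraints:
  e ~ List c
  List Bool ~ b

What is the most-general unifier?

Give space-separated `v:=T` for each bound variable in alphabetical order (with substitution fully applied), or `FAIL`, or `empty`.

step 1: unify e ~ List c  [subst: {-} | 1 pending]
  bind e := List c
step 2: unify List Bool ~ b  [subst: {e:=List c} | 0 pending]
  bind b := List Bool

Answer: b:=List Bool e:=List c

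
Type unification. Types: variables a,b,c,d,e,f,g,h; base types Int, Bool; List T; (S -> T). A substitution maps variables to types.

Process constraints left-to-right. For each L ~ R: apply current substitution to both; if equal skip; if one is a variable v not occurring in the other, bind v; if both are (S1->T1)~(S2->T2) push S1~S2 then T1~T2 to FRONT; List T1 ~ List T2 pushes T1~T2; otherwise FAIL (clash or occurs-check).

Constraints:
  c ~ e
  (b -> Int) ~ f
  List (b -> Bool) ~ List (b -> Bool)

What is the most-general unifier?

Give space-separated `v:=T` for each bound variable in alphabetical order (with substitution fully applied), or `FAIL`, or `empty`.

step 1: unify c ~ e  [subst: {-} | 2 pending]
  bind c := e
step 2: unify (b -> Int) ~ f  [subst: {c:=e} | 1 pending]
  bind f := (b -> Int)
step 3: unify List (b -> Bool) ~ List (b -> Bool)  [subst: {c:=e, f:=(b -> Int)} | 0 pending]
  -> identical, skip

Answer: c:=e f:=(b -> Int)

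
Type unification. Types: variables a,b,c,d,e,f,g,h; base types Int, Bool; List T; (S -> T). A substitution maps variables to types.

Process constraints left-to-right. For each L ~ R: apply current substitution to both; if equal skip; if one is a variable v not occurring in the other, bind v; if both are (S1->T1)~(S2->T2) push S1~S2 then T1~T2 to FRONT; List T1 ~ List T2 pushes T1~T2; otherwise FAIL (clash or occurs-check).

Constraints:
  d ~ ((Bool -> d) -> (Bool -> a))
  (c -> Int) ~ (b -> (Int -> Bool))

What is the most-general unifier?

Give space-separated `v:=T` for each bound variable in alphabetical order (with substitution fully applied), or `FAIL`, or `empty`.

Answer: FAIL

Derivation:
step 1: unify d ~ ((Bool -> d) -> (Bool -> a))  [subst: {-} | 1 pending]
  occurs-check fail: d in ((Bool -> d) -> (Bool -> a))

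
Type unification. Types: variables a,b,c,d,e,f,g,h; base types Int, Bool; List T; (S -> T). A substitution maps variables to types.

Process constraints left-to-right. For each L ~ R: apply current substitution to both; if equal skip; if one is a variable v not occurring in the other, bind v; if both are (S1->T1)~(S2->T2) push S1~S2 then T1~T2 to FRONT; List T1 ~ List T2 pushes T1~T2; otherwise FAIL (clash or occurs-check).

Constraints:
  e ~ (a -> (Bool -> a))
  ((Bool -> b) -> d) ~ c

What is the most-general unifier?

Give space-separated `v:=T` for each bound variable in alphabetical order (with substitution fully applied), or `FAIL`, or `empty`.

step 1: unify e ~ (a -> (Bool -> a))  [subst: {-} | 1 pending]
  bind e := (a -> (Bool -> a))
step 2: unify ((Bool -> b) -> d) ~ c  [subst: {e:=(a -> (Bool -> a))} | 0 pending]
  bind c := ((Bool -> b) -> d)

Answer: c:=((Bool -> b) -> d) e:=(a -> (Bool -> a))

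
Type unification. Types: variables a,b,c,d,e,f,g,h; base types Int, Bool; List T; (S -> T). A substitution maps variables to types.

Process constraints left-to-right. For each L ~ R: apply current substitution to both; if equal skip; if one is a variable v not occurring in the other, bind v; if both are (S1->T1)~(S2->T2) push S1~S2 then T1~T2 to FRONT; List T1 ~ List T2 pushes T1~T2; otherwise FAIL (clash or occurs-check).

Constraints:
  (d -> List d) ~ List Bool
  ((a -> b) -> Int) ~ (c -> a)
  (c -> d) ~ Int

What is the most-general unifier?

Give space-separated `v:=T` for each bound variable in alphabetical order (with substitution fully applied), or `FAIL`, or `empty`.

Answer: FAIL

Derivation:
step 1: unify (d -> List d) ~ List Bool  [subst: {-} | 2 pending]
  clash: (d -> List d) vs List Bool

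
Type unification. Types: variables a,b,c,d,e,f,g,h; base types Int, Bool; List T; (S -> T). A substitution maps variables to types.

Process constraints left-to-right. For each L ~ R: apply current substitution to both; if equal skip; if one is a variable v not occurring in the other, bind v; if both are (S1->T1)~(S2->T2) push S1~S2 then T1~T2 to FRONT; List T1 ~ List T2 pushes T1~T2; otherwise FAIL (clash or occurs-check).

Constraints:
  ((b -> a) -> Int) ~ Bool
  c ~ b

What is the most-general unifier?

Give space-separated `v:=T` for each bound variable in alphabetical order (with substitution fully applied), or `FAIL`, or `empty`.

step 1: unify ((b -> a) -> Int) ~ Bool  [subst: {-} | 1 pending]
  clash: ((b -> a) -> Int) vs Bool

Answer: FAIL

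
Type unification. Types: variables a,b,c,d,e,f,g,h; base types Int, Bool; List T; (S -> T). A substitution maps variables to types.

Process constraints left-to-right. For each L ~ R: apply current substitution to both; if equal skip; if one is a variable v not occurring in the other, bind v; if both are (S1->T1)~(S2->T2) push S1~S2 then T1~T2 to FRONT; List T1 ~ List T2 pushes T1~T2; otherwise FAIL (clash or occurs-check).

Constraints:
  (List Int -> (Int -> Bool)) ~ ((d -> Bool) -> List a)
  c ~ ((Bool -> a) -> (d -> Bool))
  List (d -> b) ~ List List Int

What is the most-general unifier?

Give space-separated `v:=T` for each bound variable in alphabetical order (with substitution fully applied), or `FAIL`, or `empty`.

Answer: FAIL

Derivation:
step 1: unify (List Int -> (Int -> Bool)) ~ ((d -> Bool) -> List a)  [subst: {-} | 2 pending]
  -> decompose arrow: push List Int~(d -> Bool), (Int -> Bool)~List a
step 2: unify List Int ~ (d -> Bool)  [subst: {-} | 3 pending]
  clash: List Int vs (d -> Bool)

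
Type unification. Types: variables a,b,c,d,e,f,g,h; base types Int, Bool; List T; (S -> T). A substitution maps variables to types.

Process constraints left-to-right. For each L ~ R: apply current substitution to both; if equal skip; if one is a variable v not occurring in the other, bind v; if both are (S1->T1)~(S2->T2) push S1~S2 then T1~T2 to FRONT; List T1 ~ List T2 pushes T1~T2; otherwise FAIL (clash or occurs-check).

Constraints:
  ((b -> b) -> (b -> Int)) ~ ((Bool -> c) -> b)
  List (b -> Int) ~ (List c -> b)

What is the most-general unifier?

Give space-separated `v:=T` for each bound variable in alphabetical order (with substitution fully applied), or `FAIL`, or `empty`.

Answer: FAIL

Derivation:
step 1: unify ((b -> b) -> (b -> Int)) ~ ((Bool -> c) -> b)  [subst: {-} | 1 pending]
  -> decompose arrow: push (b -> b)~(Bool -> c), (b -> Int)~b
step 2: unify (b -> b) ~ (Bool -> c)  [subst: {-} | 2 pending]
  -> decompose arrow: push b~Bool, b~c
step 3: unify b ~ Bool  [subst: {-} | 3 pending]
  bind b := Bool
step 4: unify Bool ~ c  [subst: {b:=Bool} | 2 pending]
  bind c := Bool
step 5: unify (Bool -> Int) ~ Bool  [subst: {b:=Bool, c:=Bool} | 1 pending]
  clash: (Bool -> Int) vs Bool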